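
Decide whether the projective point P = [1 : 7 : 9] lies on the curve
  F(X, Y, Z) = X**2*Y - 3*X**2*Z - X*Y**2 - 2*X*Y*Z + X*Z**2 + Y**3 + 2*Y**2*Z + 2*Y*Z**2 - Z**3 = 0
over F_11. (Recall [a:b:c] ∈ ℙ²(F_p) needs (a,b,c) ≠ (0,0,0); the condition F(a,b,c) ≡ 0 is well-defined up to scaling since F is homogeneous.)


F(1,7,9) ≡ 9 (mod 11); P is NOT on the curve.

Evaluate F(1, 7, 9) term-by-term (mod 11).
  X**2*Y ↦ 1·1·7·1 = 7
  -3*X**2*Z ↦ -3·1·1·9 = -27
  -X*Y**2 ↦ -1·1·49·1 = -49
  -2*X*Y*Z ↦ -2·1·7·9 = -126
  X*Z**2 ↦ 1·1·1·81 = 81
  Y**3 ↦ 1·1·343·1 = 343
  2*Y**2*Z ↦ 2·1·49·9 = 882
  2*Y*Z**2 ↦ 2·1·7·81 = 1134
  -Z**3 ↦ -1·1·1·729 = -729
Sum: F(1, 7, 9) = (7) + (-27) + (-49) + (-126) + (81) + (343) + (882) + (1134) + (-729) = 1516.
Reducing mod 11: 1516 ≡ 9 (mod 11).
Since F(a, b, c) ≡ 9 ≠ 0 (mod 11), P does NOT lie on the curve.


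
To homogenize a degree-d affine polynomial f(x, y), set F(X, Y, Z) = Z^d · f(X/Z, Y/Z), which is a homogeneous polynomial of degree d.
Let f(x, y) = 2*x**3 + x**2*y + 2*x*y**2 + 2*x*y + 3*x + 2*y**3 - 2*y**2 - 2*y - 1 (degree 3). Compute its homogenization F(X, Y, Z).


F(X, Y, Z) = 2*X**3 + X**2*Y + 2*X*Y**2 + 2*X*Y*Z + 3*X*Z**2 + 2*Y**3 - 2*Y**2*Z - 2*Y*Z**2 - Z**3

deg(f) = 3.
Substitute x = X/Z, y = Y/Z into f, then multiply by Z^3.
  monomial 2·x^3·y^0 ↦ 2·X^3·Y^0·Z^0.
  monomial 1·x^2·y^1 ↦ 1·X^2·Y^1·Z^0.
  monomial 2·x^1·y^2 ↦ 2·X^1·Y^2·Z^0.
  monomial 2·x^1·y^1 ↦ 2·X^1·Y^1·Z^1.
  monomial 3·x^1·y^0 ↦ 3·X^1·Y^0·Z^2.
  monomial 2·x^0·y^3 ↦ 2·X^0·Y^3·Z^0.
  monomial -2·x^0·y^2 ↦ -2·X^0·Y^2·Z^1.
  monomial -2·x^0·y^1 ↦ -2·X^0·Y^1·Z^2.
  monomial -1·x^0·y^0 ↦ -1·X^0·Y^0·Z^3.
Collecting: F(X, Y, Z) = 2*X**3 + X**2*Y + 2*X*Y**2 + 2*X*Y*Z + 3*X*Z**2 + 2*Y**3 - 2*Y**2*Z - 2*Y*Z**2 - Z**3.


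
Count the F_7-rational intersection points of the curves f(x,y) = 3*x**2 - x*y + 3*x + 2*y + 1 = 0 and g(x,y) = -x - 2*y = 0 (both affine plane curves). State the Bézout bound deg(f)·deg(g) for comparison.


Common zeros: {(3, 2)}; count = 1; Bézout bound = 2.

deg(f) = 2, deg(g) = 1, so Bézout bound = 2.
Scan x ∈ F_7. For each x, list the y ∈ F_7 with f(x, y) ≡ 0 and those with g(x, y) ≡ 0 (mod 7); the common zeros in that column are the intersection.
  x = 0: f ≡ 0 at y ∈ {3}; g ≡ 0 at y ∈ {0}; common: ∅.
  x = 1: f ≡ 0 at y ∈ {0}; g ≡ 0 at y ∈ {3}; common: ∅.
  x = 2: f ≡ 0 at y ∈ ∅; g ≡ 0 at y ∈ {6}; common: ∅.
  x = 3: f ≡ 0 at y ∈ {2}; g ≡ 0 at y ∈ {2}; common: {2}.
  x = 4: f ≡ 0 at y ∈ {6}; g ≡ 0 at y ∈ {5}; common: ∅.
  x = 5: f ≡ 0 at y ∈ {0}; g ≡ 0 at y ∈ {1}; common: ∅.
  x = 6: f ≡ 0 at y ∈ {2}; g ≡ 0 at y ∈ {4}; common: ∅.
Collecting: common zeros = {(3, 2)}, so the count is 1.
Comparison with the Bézout bound: 1 ≤ 2 = deg(f)·deg(g), as expected for curves with no common component (the affine F_7-count falls short of the bound because intersections may lie at infinity, over extension fields, or carry multiplicity).


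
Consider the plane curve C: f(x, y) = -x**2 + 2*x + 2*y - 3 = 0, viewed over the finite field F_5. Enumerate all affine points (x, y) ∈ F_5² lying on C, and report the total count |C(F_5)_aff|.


Affine F_5-points: {(0, 4), (1, 1), (2, 4), (3, 3), (4, 3)}; count = 5.

For each of the 25 pairs (x, y) ∈ F_5², evaluate f(x, y) mod 5. Record the zeros.
  x = 0: [0↦2, 1↦4, 2↦1, 3↦3, 4↦0]  zeros at y ∈ {4}
  x = 1: [0↦3, 1↦0, 2↦2, 3↦4, 4↦1]  zeros at y ∈ {1}
  x = 2: [0↦2, 1↦4, 2↦1, 3↦3, 4↦0]  zeros at y ∈ {4}
  x = 3: [0↦4, 1↦1, 2↦3, 3↦0, 4↦2]  zeros at y ∈ {3}
  x = 4: [0↦4, 1↦1, 2↦3, 3↦0, 4↦2]  zeros at y ∈ {3}
Collecting zeros: affine points = {(0, 4), (1, 1), (2, 4), (3, 3), (4, 3)}.
Total count |C(F_5)_aff| = 5.


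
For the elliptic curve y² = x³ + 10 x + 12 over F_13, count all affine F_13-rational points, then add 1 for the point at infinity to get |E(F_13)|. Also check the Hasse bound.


Affine points = {(0, 5), (0, 8), (1, 6), (1, 7), (2, 1), (2, 12), (3, 2), (3, 11), (4, 5), (4, 8), (7, 3), (7, 10), (9, 5), (9, 8), (11, 6), (11, 7), (12, 1), (12, 12)}; affine count = 18; |E(F_13)| = 19.

Discriminant check: Δ ∝ 4a³ + 27b² = 4·10³ + 27·12² = 4·1000 + 27·144 ≡ 10 (mod 13). Nonzero ⇒ E is nonsingular.
For each x ∈ F_13, compute rhs = x³ + 10·x + 12 mod 13, then count y ∈ F_13 with y² ≡ rhs.
  x = 0: rhs = 12, matching y values: 5, 8 (2 points).
  x = 1: rhs = 10, matching y values: 6, 7 (2 points).
  x = 2: rhs = 1, matching y values: 1, 12 (2 points).
  x = 3: rhs = 4, matching y values: 2, 11 (2 points).
  x = 4: rhs = 12, matching y values: 5, 8 (2 points).
  x = 5: rhs = 5, matching y values: none (0 points).
  x = 6: rhs = 2, matching y values: none (0 points).
  x = 7: rhs = 9, matching y values: 3, 10 (2 points).
  x = 8: rhs = 6, matching y values: none (0 points).
  x = 9: rhs = 12, matching y values: 5, 8 (2 points).
  x = 10: rhs = 7, matching y values: none (0 points).
  x = 11: rhs = 10, matching y values: 6, 7 (2 points).
  x = 12: rhs = 1, matching y values: 1, 12 (2 points).
Total affine count: 18.
Full point count |E(F_13)| = 18 + 1 = 19.
Hasse bound: |19 − (13+1)| = |5| = 5 ≤ 2√13 ≈ 7.2111 ✓.


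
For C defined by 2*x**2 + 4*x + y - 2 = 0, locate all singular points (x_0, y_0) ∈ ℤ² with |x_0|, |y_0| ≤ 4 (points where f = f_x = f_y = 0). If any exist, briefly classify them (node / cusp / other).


No singular points in the scanned grid; C is smooth there.

Compute partial derivatives:
  f_x = 4*x + 4.
  f_y = 1.
f_y = 1 is a nonzero constant, so f_y never vanishes: no point (x, y) can satisfy f = f_x = f_y = 0. In particular no (x, y) ∈ {−4, ..., 4}² is singular; the curve is smooth.


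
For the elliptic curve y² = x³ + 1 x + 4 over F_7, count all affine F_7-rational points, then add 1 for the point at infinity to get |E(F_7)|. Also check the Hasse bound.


Affine points = {(0, 2), (0, 5), (2, 0), (4, 3), (4, 4), (5, 1), (5, 6), (6, 3), (6, 4)}; affine count = 9; |E(F_7)| = 10.

Discriminant check: Δ ∝ 4a³ + 27b² = 4·1³ + 27·4² = 4·1 + 27·16 ≡ 2 (mod 7). Nonzero ⇒ E is nonsingular.
For each x ∈ F_7, compute rhs = x³ + 1·x + 4 mod 7, then count y ∈ F_7 with y² ≡ rhs.
  x = 0: rhs = 4, matching y values: 2, 5 (2 points).
  x = 1: rhs = 6, matching y values: none (0 points).
  x = 2: rhs = 0, matching y values: 0 (1 points).
  x = 3: rhs = 6, matching y values: none (0 points).
  x = 4: rhs = 2, matching y values: 3, 4 (2 points).
  x = 5: rhs = 1, matching y values: 1, 6 (2 points).
  x = 6: rhs = 2, matching y values: 3, 4 (2 points).
Total affine count: 9.
Full point count |E(F_7)| = 9 + 1 = 10.
Hasse bound: |10 − (7+1)| = |2| = 2 ≤ 2√7 ≈ 5.2915 ✓.


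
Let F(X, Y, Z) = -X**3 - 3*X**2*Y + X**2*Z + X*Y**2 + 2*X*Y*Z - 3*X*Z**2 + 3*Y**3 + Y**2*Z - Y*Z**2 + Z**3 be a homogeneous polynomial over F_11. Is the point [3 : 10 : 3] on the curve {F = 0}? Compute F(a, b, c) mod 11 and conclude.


F(3,10,3) ≡ 0 (mod 11); P is on the curve.

Evaluate F(3, 10, 3) term-by-term (mod 11).
  -X**3 ↦ -1·27·1·1 = -27
  -3*X**2*Y ↦ -3·9·10·1 = -270
  X**2*Z ↦ 1·9·1·3 = 27
  X*Y**2 ↦ 1·3·100·1 = 300
  2*X*Y*Z ↦ 2·3·10·3 = 180
  -3*X*Z**2 ↦ -3·3·1·9 = -81
  3*Y**3 ↦ 3·1·1000·1 = 3000
  Y**2*Z ↦ 1·1·100·3 = 300
  -Y*Z**2 ↦ -1·1·10·9 = -90
  Z**3 ↦ 1·1·1·27 = 27
Sum: F(3, 10, 3) = (-27) + (-270) + (27) + (300) + (180) + (-81) + (3000) + (300) + (-90) + (27) = 3366.
Reducing mod 11: 3366 ≡ 0 (mod 11).
Since F(a, b, c) ≡ 0 (mod 11), P lies on the curve.


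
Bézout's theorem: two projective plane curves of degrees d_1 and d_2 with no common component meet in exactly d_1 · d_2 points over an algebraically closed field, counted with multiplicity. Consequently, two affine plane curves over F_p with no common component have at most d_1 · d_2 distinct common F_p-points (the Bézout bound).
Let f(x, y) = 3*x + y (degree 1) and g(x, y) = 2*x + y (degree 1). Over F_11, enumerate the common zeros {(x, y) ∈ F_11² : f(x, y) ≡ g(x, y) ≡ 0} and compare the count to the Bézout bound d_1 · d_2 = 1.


Common zeros: {(0, 0)}; count = 1; Bézout bound = 1.

deg(f) = 1, deg(g) = 1, so Bézout bound = 1.
Scan x ∈ F_11. For each x, list the y ∈ F_11 with f(x, y) ≡ 0 and those with g(x, y) ≡ 0 (mod 11); the common zeros in that column are the intersection.
  x = 0: f ≡ 0 at y ∈ {0}; g ≡ 0 at y ∈ {0}; common: {0}.
  x = 1: f ≡ 0 at y ∈ {8}; g ≡ 0 at y ∈ {9}; common: ∅.
  x = 2: f ≡ 0 at y ∈ {5}; g ≡ 0 at y ∈ {7}; common: ∅.
  x = 3: f ≡ 0 at y ∈ {2}; g ≡ 0 at y ∈ {5}; common: ∅.
  x = 4: f ≡ 0 at y ∈ {10}; g ≡ 0 at y ∈ {3}; common: ∅.
  x = 5: f ≡ 0 at y ∈ {7}; g ≡ 0 at y ∈ {1}; common: ∅.
  x = 6: f ≡ 0 at y ∈ {4}; g ≡ 0 at y ∈ {10}; common: ∅.
  x = 7: f ≡ 0 at y ∈ {1}; g ≡ 0 at y ∈ {8}; common: ∅.
  x = 8: f ≡ 0 at y ∈ {9}; g ≡ 0 at y ∈ {6}; common: ∅.
  x = 9: f ≡ 0 at y ∈ {6}; g ≡ 0 at y ∈ {4}; common: ∅.
  x = 10: f ≡ 0 at y ∈ {3}; g ≡ 0 at y ∈ {2}; common: ∅.
Collecting: common zeros = {(0, 0)}, so the count is 1.
Comparison with the Bézout bound: 1 ≤ 1 = deg(f)·deg(g), as expected for curves with no common component (the bound is attained).


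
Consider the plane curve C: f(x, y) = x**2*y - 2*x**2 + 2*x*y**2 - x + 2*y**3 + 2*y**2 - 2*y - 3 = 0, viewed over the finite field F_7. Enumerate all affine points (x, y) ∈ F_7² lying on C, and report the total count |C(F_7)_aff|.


Affine F_7-points: {(0, 3), (0, 5), (1, 4), (3, 1), (4, 3), (5, 1)}; count = 6.

For each of the 49 pairs (x, y) ∈ F_7², evaluate f(x, y) mod 7. Record the zeros.
  x = 0: [0↦4, 1↦6, 2↦3, 3↦0, 4↦2, 5↦0, 6↦6]  zeros at y ∈ {3, 5}
  x = 1: [0↦1, 1↦6, 2↦3, 3↦4, 4↦0, 5↦3, 6↦4]  zeros at y ∈ {4}
  x = 2: [0↦1, 1↦4, 2↦3, 3↦3, 4↦2, 5↦5, 6↦3]  zeros at y ∈ ∅
  x = 3: [0↦4, 1↦0, 2↦3, 3↦4, 4↦1, 5↦6, 6↦3]  zeros at y ∈ {1}
  x = 4: [0↦3, 1↦1, 2↦3, 3↦0, 4↦4, 5↦6, 6↦4]  zeros at y ∈ {3}
  x = 5: [0↦5, 1↦0, 2↦3, 3↦5, 4↦4, 5↦5, 6↦6]  zeros at y ∈ {1}
  x = 6: [0↦3, 1↦4, 2↦3, 3↦5, 4↦1, 5↦3, 6↦2]  zeros at y ∈ ∅
Collecting zeros: affine points = {(0, 3), (0, 5), (1, 4), (3, 1), (4, 3), (5, 1)}.
Total count |C(F_7)_aff| = 6.


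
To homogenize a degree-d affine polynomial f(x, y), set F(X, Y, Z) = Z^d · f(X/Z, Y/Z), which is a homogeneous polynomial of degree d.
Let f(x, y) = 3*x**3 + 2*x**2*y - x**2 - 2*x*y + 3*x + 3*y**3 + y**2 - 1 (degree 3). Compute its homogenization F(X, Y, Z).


F(X, Y, Z) = 3*X**3 + 2*X**2*Y - X**2*Z - 2*X*Y*Z + 3*X*Z**2 + 3*Y**3 + Y**2*Z - Z**3

deg(f) = 3.
Substitute x = X/Z, y = Y/Z into f, then multiply by Z^3.
  monomial 3·x^3·y^0 ↦ 3·X^3·Y^0·Z^0.
  monomial 2·x^2·y^1 ↦ 2·X^2·Y^1·Z^0.
  monomial -1·x^2·y^0 ↦ -1·X^2·Y^0·Z^1.
  monomial -2·x^1·y^1 ↦ -2·X^1·Y^1·Z^1.
  monomial 3·x^1·y^0 ↦ 3·X^1·Y^0·Z^2.
  monomial 3·x^0·y^3 ↦ 3·X^0·Y^3·Z^0.
  monomial 1·x^0·y^2 ↦ 1·X^0·Y^2·Z^1.
  monomial -1·x^0·y^0 ↦ -1·X^0·Y^0·Z^3.
Collecting: F(X, Y, Z) = 3*X**3 + 2*X**2*Y - X**2*Z - 2*X*Y*Z + 3*X*Z**2 + 3*Y**3 + Y**2*Z - Z**3.


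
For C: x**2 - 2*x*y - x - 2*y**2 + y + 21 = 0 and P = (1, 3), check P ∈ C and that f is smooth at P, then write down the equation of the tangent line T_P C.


Tangent line at P: -5*x - 13*y + 44 = 0.

Step 1: f(1, 3) = 0, so P lies on C.
Step 2: partial derivatives
  f_x(x, y) = 2*x - 2*y - 1, f_y(x, y) = -2*x - 4*y + 1.
  f_x(P) = -5, f_y(P) = -13 (gradient nonzero, so P is smooth).
Step 3: tangent line at P: -5·(x − 1) + -13·(y − 3) = 0.
Expanding: -5*x - 13*y + 44 = 0.


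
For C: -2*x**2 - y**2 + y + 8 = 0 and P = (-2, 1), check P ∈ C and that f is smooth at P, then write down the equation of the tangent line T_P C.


Tangent line at P: 8*x - y + 17 = 0.

Step 1: f(-2, 1) = 0, so P lies on C.
Step 2: partial derivatives
  f_x(x, y) = -4*x, f_y(x, y) = 1 - 2*y.
  f_x(P) = 8, f_y(P) = -1 (gradient nonzero, so P is smooth).
Step 3: tangent line at P: 8·(x − -2) + -1·(y − 1) = 0.
Expanding: 8*x - y + 17 = 0.


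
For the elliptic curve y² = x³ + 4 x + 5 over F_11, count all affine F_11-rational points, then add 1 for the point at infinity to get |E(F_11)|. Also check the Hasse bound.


Affine points = {(0, 4), (0, 7), (3, 0), (6, 5), (6, 6), (9, 0), (10, 0)}; affine count = 7; |E(F_11)| = 8.

Discriminant check: Δ ∝ 4a³ + 27b² = 4·4³ + 27·5² = 4·64 + 27·25 ≡ 7 (mod 11). Nonzero ⇒ E is nonsingular.
For each x ∈ F_11, compute rhs = x³ + 4·x + 5 mod 11, then count y ∈ F_11 with y² ≡ rhs.
  x = 0: rhs = 5, matching y values: 4, 7 (2 points).
  x = 1: rhs = 10, matching y values: none (0 points).
  x = 2: rhs = 10, matching y values: none (0 points).
  x = 3: rhs = 0, matching y values: 0 (1 points).
  x = 4: rhs = 8, matching y values: none (0 points).
  x = 5: rhs = 7, matching y values: none (0 points).
  x = 6: rhs = 3, matching y values: 5, 6 (2 points).
  x = 7: rhs = 2, matching y values: none (0 points).
  x = 8: rhs = 10, matching y values: none (0 points).
  x = 9: rhs = 0, matching y values: 0 (1 points).
  x = 10: rhs = 0, matching y values: 0 (1 points).
Total affine count: 7.
Full point count |E(F_11)| = 7 + 1 = 8.
Hasse bound: |8 − (11+1)| = |-4| = 4 ≤ 2√11 ≈ 6.6332 ✓.


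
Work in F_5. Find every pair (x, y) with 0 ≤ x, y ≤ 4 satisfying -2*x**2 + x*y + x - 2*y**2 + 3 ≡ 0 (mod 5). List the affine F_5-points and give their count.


Affine F_5-points: {(0, 2), (0, 3), (2, 3), (4, 0), (4, 2)}; count = 5.

For each of the 25 pairs (x, y) ∈ F_5², evaluate f(x, y) mod 5. Record the zeros.
  x = 0: [0↦3, 1↦1, 2↦0, 3↦0, 4↦1]  zeros at y ∈ {2, 3}
  x = 1: [0↦2, 1↦1, 2↦1, 3↦2, 4↦4]  zeros at y ∈ ∅
  x = 2: [0↦2, 1↦2, 2↦3, 3↦0, 4↦3]  zeros at y ∈ {3}
  x = 3: [0↦3, 1↦4, 2↦1, 3↦4, 4↦3]  zeros at y ∈ ∅
  x = 4: [0↦0, 1↦2, 2↦0, 3↦4, 4↦4]  zeros at y ∈ {0, 2}
Collecting zeros: affine points = {(0, 2), (0, 3), (2, 3), (4, 0), (4, 2)}.
Total count |C(F_5)_aff| = 5.


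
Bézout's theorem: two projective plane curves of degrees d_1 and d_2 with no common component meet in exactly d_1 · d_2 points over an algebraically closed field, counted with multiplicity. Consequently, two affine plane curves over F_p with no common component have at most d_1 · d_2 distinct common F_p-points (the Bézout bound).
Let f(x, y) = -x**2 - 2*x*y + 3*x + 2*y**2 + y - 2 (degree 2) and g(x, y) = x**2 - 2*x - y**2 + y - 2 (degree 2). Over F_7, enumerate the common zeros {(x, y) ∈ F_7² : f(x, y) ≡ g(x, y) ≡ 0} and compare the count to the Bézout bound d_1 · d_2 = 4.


Common zeros: {(5, 3), (5, 5)}; count = 2; Bézout bound = 4.

deg(f) = 2, deg(g) = 2, so Bézout bound = 4.
Scan x ∈ F_7. For each x, list the y ∈ F_7 with f(x, y) ≡ 0 and those with g(x, y) ≡ 0 (mod 7); the common zeros in that column are the intersection.
  x = 0: f ≡ 0 at y ∈ ∅; g ≡ 0 at y ∈ {4}; common: ∅.
  x = 1: f ≡ 0 at y ∈ {0, 4}; g ≡ 0 at y ∈ ∅; common: ∅.
  x = 2: f ≡ 0 at y ∈ {0, 5}; g ≡ 0 at y ∈ {4}; common: ∅.
  x = 3: f ≡ 0 at y ∈ ∅; g ≡ 0 at y ∈ ∅; common: ∅.
  x = 4: f ≡ 0 at y ∈ ∅; g ≡ 0 at y ∈ {3, 5}; common: ∅.
  x = 5: f ≡ 0 at y ∈ {3, 5}; g ≡ 0 at y ∈ {3, 5}; common: {3, 5}.
  x = 6: f ≡ 0 at y ∈ {3, 6}; g ≡ 0 at y ∈ ∅; common: ∅.
Collecting: common zeros = {(5, 3), (5, 5)}, so the count is 2.
Comparison with the Bézout bound: 2 ≤ 4 = deg(f)·deg(g), as expected for curves with no common component (the affine F_7-count falls short of the bound because intersections may lie at infinity, over extension fields, or carry multiplicity).


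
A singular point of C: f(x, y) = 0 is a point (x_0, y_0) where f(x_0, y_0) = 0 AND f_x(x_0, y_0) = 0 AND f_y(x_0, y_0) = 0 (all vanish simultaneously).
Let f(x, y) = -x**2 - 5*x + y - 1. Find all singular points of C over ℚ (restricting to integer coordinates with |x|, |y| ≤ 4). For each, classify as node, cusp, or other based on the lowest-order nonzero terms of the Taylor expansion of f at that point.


No singular points in the scanned grid; C is smooth there.

Compute partial derivatives:
  f_x = -2*x - 5.
  f_y = 1.
f_y = 1 is a nonzero constant, so f_y never vanishes: no point (x, y) can satisfy f = f_x = f_y = 0. In particular no (x, y) ∈ {−4, ..., 4}² is singular; the curve is smooth.


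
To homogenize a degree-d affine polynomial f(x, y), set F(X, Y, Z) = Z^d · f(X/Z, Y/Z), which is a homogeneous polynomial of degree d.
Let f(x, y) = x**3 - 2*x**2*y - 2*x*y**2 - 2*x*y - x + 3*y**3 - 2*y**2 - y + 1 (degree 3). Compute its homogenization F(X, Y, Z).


F(X, Y, Z) = X**3 - 2*X**2*Y - 2*X*Y**2 - 2*X*Y*Z - X*Z**2 + 3*Y**3 - 2*Y**2*Z - Y*Z**2 + Z**3

deg(f) = 3.
Substitute x = X/Z, y = Y/Z into f, then multiply by Z^3.
  monomial 1·x^3·y^0 ↦ 1·X^3·Y^0·Z^0.
  monomial -2·x^2·y^1 ↦ -2·X^2·Y^1·Z^0.
  monomial -2·x^1·y^2 ↦ -2·X^1·Y^2·Z^0.
  monomial -2·x^1·y^1 ↦ -2·X^1·Y^1·Z^1.
  monomial -1·x^1·y^0 ↦ -1·X^1·Y^0·Z^2.
  monomial 3·x^0·y^3 ↦ 3·X^0·Y^3·Z^0.
  monomial -2·x^0·y^2 ↦ -2·X^0·Y^2·Z^1.
  monomial -1·x^0·y^1 ↦ -1·X^0·Y^1·Z^2.
  monomial 1·x^0·y^0 ↦ 1·X^0·Y^0·Z^3.
Collecting: F(X, Y, Z) = X**3 - 2*X**2*Y - 2*X*Y**2 - 2*X*Y*Z - X*Z**2 + 3*Y**3 - 2*Y**2*Z - Y*Z**2 + Z**3.


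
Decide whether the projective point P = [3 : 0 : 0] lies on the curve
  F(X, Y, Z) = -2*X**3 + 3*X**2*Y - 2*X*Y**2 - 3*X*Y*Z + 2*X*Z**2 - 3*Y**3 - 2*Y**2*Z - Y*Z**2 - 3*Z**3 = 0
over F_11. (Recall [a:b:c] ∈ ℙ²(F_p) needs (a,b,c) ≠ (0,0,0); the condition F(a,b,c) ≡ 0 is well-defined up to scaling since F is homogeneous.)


F(3,0,0) ≡ 1 (mod 11); P is NOT on the curve.

Evaluate F(3, 0, 0) term-by-term (mod 11).
  -2*X**3 ↦ -2·27·1·1 = -54
  3*X**2*Y ↦ 3·9·0·1 = 0
  -2*X*Y**2 ↦ -2·3·0·1 = 0
  -3*X*Y*Z ↦ -3·3·0·0 = 0
  2*X*Z**2 ↦ 2·3·1·0 = 0
  -3*Y**3 ↦ -3·1·0·1 = 0
  -2*Y**2*Z ↦ -2·1·0·0 = 0
  -Y*Z**2 ↦ -1·1·0·0 = 0
  -3*Z**3 ↦ -3·1·1·0 = 0
Sum: F(3, 0, 0) = (-54) + (0) + (0) + (0) + (0) + (0) + (0) + (0) + (0) = -54.
Reducing mod 11: -54 ≡ 1 (mod 11).
Since F(a, b, c) ≡ 1 ≠ 0 (mod 11), P does NOT lie on the curve.


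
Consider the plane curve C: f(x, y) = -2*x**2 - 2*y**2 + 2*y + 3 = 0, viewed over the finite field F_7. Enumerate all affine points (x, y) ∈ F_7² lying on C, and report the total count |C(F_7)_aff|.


Affine F_7-points: {(0, 4)}; count = 1.

For each of the 49 pairs (x, y) ∈ F_7², evaluate f(x, y) mod 7. Record the zeros.
  x = 0: [0↦3, 1↦3, 2↦6, 3↦5, 4↦0, 5↦5, 6↦6]  zeros at y ∈ {4}
  x = 1: [0↦1, 1↦1, 2↦4, 3↦3, 4↦5, 5↦3, 6↦4]  zeros at y ∈ ∅
  x = 2: [0↦2, 1↦2, 2↦5, 3↦4, 4↦6, 5↦4, 6↦5]  zeros at y ∈ ∅
  x = 3: [0↦6, 1↦6, 2↦2, 3↦1, 4↦3, 5↦1, 6↦2]  zeros at y ∈ ∅
  x = 4: [0↦6, 1↦6, 2↦2, 3↦1, 4↦3, 5↦1, 6↦2]  zeros at y ∈ ∅
  x = 5: [0↦2, 1↦2, 2↦5, 3↦4, 4↦6, 5↦4, 6↦5]  zeros at y ∈ ∅
  x = 6: [0↦1, 1↦1, 2↦4, 3↦3, 4↦5, 5↦3, 6↦4]  zeros at y ∈ ∅
Collecting zeros: affine points = {(0, 4)}.
Total count |C(F_7)_aff| = 1.


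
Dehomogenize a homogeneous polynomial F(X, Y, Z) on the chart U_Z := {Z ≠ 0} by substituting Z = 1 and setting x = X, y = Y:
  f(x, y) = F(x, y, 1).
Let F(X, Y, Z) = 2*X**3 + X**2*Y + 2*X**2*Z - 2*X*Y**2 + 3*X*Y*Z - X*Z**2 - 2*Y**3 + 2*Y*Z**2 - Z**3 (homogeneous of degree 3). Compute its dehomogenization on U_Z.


f(x, y) = 2*x**3 + x**2*y + 2*x**2 - 2*x*y**2 + 3*x*y - x - 2*y**3 + 2*y - 1

On U_Z we set Z = 1. Each monomial c·X^i·Y^j·Z^k in F becomes c·x^i·y^j·1^k = c·x^i·y^j.
Substituting Z = 1: F(X, Y, 1) = 2*x**3 + x**2*y + 2*x**2 - 2*x*y**2 + 3*x*y - x - 2*y**3 + 2*y - 1.
Note: deg(f) ≤ deg(F) = 3; strict inequality happens when F is divisible by Z (lost terms).


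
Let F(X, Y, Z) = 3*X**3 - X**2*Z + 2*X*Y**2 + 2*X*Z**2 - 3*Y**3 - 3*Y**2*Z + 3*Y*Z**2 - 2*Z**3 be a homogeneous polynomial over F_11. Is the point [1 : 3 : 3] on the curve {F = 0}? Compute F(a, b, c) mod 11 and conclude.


F(1,3,3) ≡ 0 (mod 11); P is on the curve.

Evaluate F(1, 3, 3) term-by-term (mod 11).
  3*X**3 ↦ 3·1·1·1 = 3
  -X**2*Z ↦ -1·1·1·3 = -3
  2*X*Y**2 ↦ 2·1·9·1 = 18
  2*X*Z**2 ↦ 2·1·1·9 = 18
  -3*Y**3 ↦ -3·1·27·1 = -81
  -3*Y**2*Z ↦ -3·1·9·3 = -81
  3*Y*Z**2 ↦ 3·1·3·9 = 81
  -2*Z**3 ↦ -2·1·1·27 = -54
Sum: F(1, 3, 3) = (3) + (-3) + (18) + (18) + (-81) + (-81) + (81) + (-54) = -99.
Reducing mod 11: -99 ≡ 0 (mod 11).
Since F(a, b, c) ≡ 0 (mod 11), P lies on the curve.


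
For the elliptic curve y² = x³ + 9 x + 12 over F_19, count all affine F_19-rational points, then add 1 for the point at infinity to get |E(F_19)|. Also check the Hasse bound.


Affine points = {(2, 0), (3, 3), (3, 16), (4, 6), (4, 13), (5, 7), (5, 12), (6, 4), (6, 15), (7, 0), (8, 8), (8, 11), (9, 9), (9, 10), (10, 0), (11, 6), (11, 13), (12, 9), (12, 10), (15, 8), (15, 11), (17, 9), (17, 10)}; affine count = 23; |E(F_19)| = 24.

Discriminant check: Δ ∝ 4a³ + 27b² = 4·9³ + 27·12² = 4·729 + 27·144 ≡ 2 (mod 19). Nonzero ⇒ E is nonsingular.
For each x ∈ F_19, compute rhs = x³ + 9·x + 12 mod 19, then count y ∈ F_19 with y² ≡ rhs.
  x = 0: rhs = 12, matching y values: none (0 points).
  x = 1: rhs = 3, matching y values: none (0 points).
  x = 2: rhs = 0, matching y values: 0 (1 points).
  x = 3: rhs = 9, matching y values: 3, 16 (2 points).
  x = 4: rhs = 17, matching y values: 6, 13 (2 points).
  x = 5: rhs = 11, matching y values: 7, 12 (2 points).
  x = 6: rhs = 16, matching y values: 4, 15 (2 points).
  x = 7: rhs = 0, matching y values: 0 (1 points).
  x = 8: rhs = 7, matching y values: 8, 11 (2 points).
  x = 9: rhs = 5, matching y values: 9, 10 (2 points).
  x = 10: rhs = 0, matching y values: 0 (1 points).
  x = 11: rhs = 17, matching y values: 6, 13 (2 points).
  x = 12: rhs = 5, matching y values: 9, 10 (2 points).
  x = 13: rhs = 8, matching y values: none (0 points).
  x = 14: rhs = 13, matching y values: none (0 points).
  x = 15: rhs = 7, matching y values: 8, 11 (2 points).
  x = 16: rhs = 15, matching y values: none (0 points).
  x = 17: rhs = 5, matching y values: 9, 10 (2 points).
  x = 18: rhs = 2, matching y values: none (0 points).
Total affine count: 23.
Full point count |E(F_19)| = 23 + 1 = 24.
Hasse bound: |24 − (19+1)| = |4| = 4 ≤ 2√19 ≈ 8.7178 ✓.


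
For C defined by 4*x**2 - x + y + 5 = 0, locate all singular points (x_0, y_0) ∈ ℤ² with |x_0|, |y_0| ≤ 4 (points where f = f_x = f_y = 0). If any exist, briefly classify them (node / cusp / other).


No singular points in the scanned grid; C is smooth there.

Compute partial derivatives:
  f_x = 8*x - 1.
  f_y = 1.
f_y = 1 is a nonzero constant, so f_y never vanishes: no point (x, y) can satisfy f = f_x = f_y = 0. In particular no (x, y) ∈ {−4, ..., 4}² is singular; the curve is smooth.


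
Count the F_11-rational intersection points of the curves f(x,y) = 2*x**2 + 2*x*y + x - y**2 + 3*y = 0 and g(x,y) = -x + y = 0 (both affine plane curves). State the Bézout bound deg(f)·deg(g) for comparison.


Common zeros: {(0, 0), (6, 6)}; count = 2; Bézout bound = 2.

deg(f) = 2, deg(g) = 1, so Bézout bound = 2.
Scan x ∈ F_11. For each x, list the y ∈ F_11 with f(x, y) ≡ 0 and those with g(x, y) ≡ 0 (mod 11); the common zeros in that column are the intersection.
  x = 0: f ≡ 0 at y ∈ {0, 3}; g ≡ 0 at y ∈ {0}; common: {0}.
  x = 1: f ≡ 0 at y ∈ {7, 9}; g ≡ 0 at y ∈ {1}; common: ∅.
  x = 2: f ≡ 0 at y ∈ {3, 4}; g ≡ 0 at y ∈ {2}; common: ∅.
  x = 3: f ≡ 0 at y ∈ {10}; g ≡ 0 at y ∈ {3}; common: ∅.
  x = 4: f ≡ 0 at y ∈ {5, 6}; g ≡ 0 at y ∈ {4}; common: ∅.
  x = 5: f ≡ 0 at y ∈ {0, 2}; g ≡ 0 at y ∈ {5}; common: ∅.
  x = 6: f ≡ 0 at y ∈ {6, 9}; g ≡ 0 at y ∈ {6}; common: {6}.
  x = 7: f ≡ 0 at y ∈ {1, 5}; g ≡ 0 at y ∈ {7}; common: ∅.
  x = 8: f ≡ 0 at y ∈ {1, 7}; g ≡ 0 at y ∈ {8}; common: ∅.
  x = 9: f ≡ 0 at y ∈ {2, 8}; g ≡ 0 at y ∈ {9}; common: ∅.
  x = 10: f ≡ 0 at y ∈ {4, 8}; g ≡ 0 at y ∈ {10}; common: ∅.
Collecting: common zeros = {(0, 0), (6, 6)}, so the count is 2.
Comparison with the Bézout bound: 2 ≤ 2 = deg(f)·deg(g), as expected for curves with no common component (the bound is attained).


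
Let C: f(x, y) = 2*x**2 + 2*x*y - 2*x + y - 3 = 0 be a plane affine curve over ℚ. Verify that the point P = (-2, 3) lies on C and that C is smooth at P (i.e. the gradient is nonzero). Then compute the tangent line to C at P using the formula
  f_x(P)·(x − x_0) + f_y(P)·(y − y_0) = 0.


Tangent line at P: -4*x - 3*y + 1 = 0.

Step 1: f(-2, 3) = 0, so P lies on C.
Step 2: partial derivatives
  f_x(x, y) = 4*x + 2*y - 2, f_y(x, y) = 2*x + 1.
  f_x(P) = -4, f_y(P) = -3 (gradient nonzero, so P is smooth).
Step 3: tangent line at P: -4·(x − -2) + -3·(y − 3) = 0.
Expanding: -4*x - 3*y + 1 = 0.


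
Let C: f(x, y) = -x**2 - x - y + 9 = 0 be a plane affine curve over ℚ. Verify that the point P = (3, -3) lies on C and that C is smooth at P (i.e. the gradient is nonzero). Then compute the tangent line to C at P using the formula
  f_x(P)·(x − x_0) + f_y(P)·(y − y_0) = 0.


Tangent line at P: -7*x - y + 18 = 0.

Step 1: f(3, -3) = 0, so P lies on C.
Step 2: partial derivatives
  f_x(x, y) = -2*x - 1, f_y(x, y) = -1.
  f_x(P) = -7, f_y(P) = -1 (gradient nonzero, so P is smooth).
Step 3: tangent line at P: -7·(x − 3) + -1·(y − -3) = 0.
Expanding: -7*x - y + 18 = 0.


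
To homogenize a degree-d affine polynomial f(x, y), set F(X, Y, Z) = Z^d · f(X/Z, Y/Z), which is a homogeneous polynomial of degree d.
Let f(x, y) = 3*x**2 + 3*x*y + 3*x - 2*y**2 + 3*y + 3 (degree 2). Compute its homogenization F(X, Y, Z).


F(X, Y, Z) = 3*X**2 + 3*X*Y + 3*X*Z - 2*Y**2 + 3*Y*Z + 3*Z**2

deg(f) = 2.
Substitute x = X/Z, y = Y/Z into f, then multiply by Z^2.
  monomial 3·x^2·y^0 ↦ 3·X^2·Y^0·Z^0.
  monomial 3·x^1·y^1 ↦ 3·X^1·Y^1·Z^0.
  monomial 3·x^1·y^0 ↦ 3·X^1·Y^0·Z^1.
  monomial -2·x^0·y^2 ↦ -2·X^0·Y^2·Z^0.
  monomial 3·x^0·y^1 ↦ 3·X^0·Y^1·Z^1.
  monomial 3·x^0·y^0 ↦ 3·X^0·Y^0·Z^2.
Collecting: F(X, Y, Z) = 3*X**2 + 3*X*Y + 3*X*Z - 2*Y**2 + 3*Y*Z + 3*Z**2.


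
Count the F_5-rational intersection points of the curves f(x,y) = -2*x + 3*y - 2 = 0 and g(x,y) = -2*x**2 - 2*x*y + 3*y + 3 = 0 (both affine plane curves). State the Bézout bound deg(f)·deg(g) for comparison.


Common zeros: {(0, 4)}; count = 1; Bézout bound = 2.

deg(f) = 1, deg(g) = 2, so Bézout bound = 2.
Scan x ∈ F_5. For each x, list the y ∈ F_5 with f(x, y) ≡ 0 and those with g(x, y) ≡ 0 (mod 5); the common zeros in that column are the intersection.
  x = 0: f ≡ 0 at y ∈ {4}; g ≡ 0 at y ∈ {4}; common: {4}.
  x = 1: f ≡ 0 at y ∈ {3}; g ≡ 0 at y ∈ {4}; common: ∅.
  x = 2: f ≡ 0 at y ∈ {2}; g ≡ 0 at y ∈ {0}; common: ∅.
  x = 3: f ≡ 0 at y ∈ {1}; g ≡ 0 at y ∈ {0}; common: ∅.
  x = 4: f ≡ 0 at y ∈ {0}; g ≡ 0 at y ∈ ∅; common: ∅.
Collecting: common zeros = {(0, 4)}, so the count is 1.
Comparison with the Bézout bound: 1 ≤ 2 = deg(f)·deg(g), as expected for curves with no common component (the affine F_5-count falls short of the bound because intersections may lie at infinity, over extension fields, or carry multiplicity).


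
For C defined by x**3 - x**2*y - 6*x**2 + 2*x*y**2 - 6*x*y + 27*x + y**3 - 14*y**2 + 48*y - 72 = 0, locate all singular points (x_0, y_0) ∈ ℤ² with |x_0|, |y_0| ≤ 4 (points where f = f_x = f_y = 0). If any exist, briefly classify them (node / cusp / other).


Singular points: {(3, 3)}; classification: cusp.

Compute partial derivatives:
  f_x = 3*x**2 - 2*x*y - 12*x + 2*y**2 - 6*y + 27.
  f_y = -x**2 + 4*x*y - 6*x + 3*y**2 - 28*y + 48.
Scan x_0 ∈ {−4, ..., 4}. For each x_0, f_y(x_0, y) is a polynomial in y; find its integer roots y ∈ {−4, ..., 4}, then test f_x and f at those candidates.
  x = -4: f_y(-4, y) = 3*y**2 - 44*y + 56; no integer root y with |y| ≤ 4.
  x = -3: f_y(-3, y) = 3*y**2 - 40*y + 57; no integer root y with |y| ≤ 4.
  x = -2: f_y(-2, y) = 3*y**2 - 36*y + 56; no integer root y with |y| ≤ 4.
  x = -1: f_y(-1, y) = 3*y**2 - 32*y + 53; no integer root y with |y| ≤ 4.
  x = 0: f_y(0, y) = 3*y**2 - 28*y + 48; no integer root y with |y| ≤ 4.
  x = 1: f_y(1, y) = 3*y**2 - 24*y + 41; no integer root y with |y| ≤ 4.
  x = 2: f_y(2, y) = 3*y**2 - 20*y + 32; vanishes at y ∈ {4}. (2, 4): f_x = 7 ≠ 0.
  x = 3: f_y(3, y) = 3*y**2 - 16*y + 21; vanishes at y ∈ {3}. (3, 3): f_x = 0, f = 0 — SINGULAR.
  x = 4: f_y(4, y) = 3*y**2 - 12*y + 8; no integer root y with |y| ≤ 4.
Only singular point on the grid: (3, 3).
Classify: substitute x = 3 + u, y = 3 + v and expand: f = u**3 - u**2*v + 2*u*v**2 + v**3 + v**2.
No constant or linear terms (consistent with a singular point). Quadratic part: v**2. Cubic part: u**3 - u**2*v + 2*u*v**2 + v**3.
The quadratic part v**2 is a perfect square, so there is a single (double) tangent line v = 0, i.e. y = 3. Restricting the cubic part to that line (v = 0) leaves u**3 ≠ 0, so f is not divisible by v and the branch is v² ≈ -u**3 to lowest order — this is a cusp.
Classification: cusp.


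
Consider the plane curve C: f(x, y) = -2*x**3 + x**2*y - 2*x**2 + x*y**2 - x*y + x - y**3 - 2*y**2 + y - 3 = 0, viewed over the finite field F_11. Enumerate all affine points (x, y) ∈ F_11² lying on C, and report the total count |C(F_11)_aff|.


Affine F_11-points: {(2, 4), (3, 10), (5, 1), (6, 9), (7, 2), (9, 5), (10, 7)}; count = 7.

For each of the 121 pairs (x, y) ∈ F_11², evaluate f(x, y) mod 11. Record the zeros.
  x = 0: [0↦8, 1↦6, 2↦5, 3↦10, 4↦4, 5↦3, 6↦1, 7↦3, 8↦3, 9↦6, 10↦6]  zeros at y ∈ ∅
  x = 1: [0↦5, 1↦4, 2↦6, 3↦5, 4↦6, 5↦3, 6↦1, 7↦5, 8↦9, 9↦7, 10↦4]  zeros at y ∈ ∅
  x = 2: [0↦8, 1↦10, 2↦6, 3↦1, 4↦0, 5↦8, 6↦8, 7↦5, 8↦4, 9↦10, 10↦6]  zeros at y ∈ {4}
  x = 3: [0↦5, 1↦1, 2↦4, 3↦8, 4↦7, 5↦6, 6↦10, 7↦2, 8↦9, 9↦3, 10↦0]  zeros at y ∈ {10}
  x = 4: [0↦6, 1↦9, 2↦10, 3↦3, 4↦4, 5↦7, 6↦6, 7↦6, 8↦1, 9↦7, 10↦7]  zeros at y ∈ ∅
  x = 5: [0↦10, 1↦0, 2↦1, 3↦7, 4↦1, 5↦10, 6↦6, 7↦5, 8↦1, 9↦10, 10↦4]  zeros at y ∈ {1}
  x = 6: [0↦5, 1↦6, 2↦9, 3↦8, 4↦8, 5↦3, 6↦9, 7↦9, 8↦8, 9↦0, 10↦1]  zeros at y ∈ {9}
  x = 7: [0↦1, 1↦4, 2↦0, 3↦5, 4↦2, 5↦7, 6↦3, 7↦6, 8↦10, 9↦9, 10↦8]  zeros at y ∈ {2}
  x = 8: [0↦8, 1↦4, 2↦6, 3↦8, 4↦4, 5↦10, 6↦9, 7↦6, 8↦6, 9↦3, 10↦2]  zeros at y ∈ ∅
  x = 9: [0↦3, 1↦5, 2↦4, 3↦5, 4↦2, 5↦0, 6↦4, 7↦8, 8↦6, 9↦3, 10↦4]  zeros at y ∈ {5}
  x = 10: [0↦7, 1↦6, 2↦4, 3↦6, 4↦6, 5↦9, 6↦9, 7↦0, 8↦9, 9↦8, 10↦2]  zeros at y ∈ {7}
Collecting zeros: affine points = {(2, 4), (3, 10), (5, 1), (6, 9), (7, 2), (9, 5), (10, 7)}.
Total count |C(F_11)_aff| = 7.


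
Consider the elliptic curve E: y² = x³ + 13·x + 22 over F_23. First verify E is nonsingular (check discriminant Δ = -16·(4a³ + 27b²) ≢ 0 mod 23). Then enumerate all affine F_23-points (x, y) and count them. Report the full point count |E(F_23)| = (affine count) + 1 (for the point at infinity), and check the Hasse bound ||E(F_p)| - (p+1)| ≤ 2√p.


Affine points = {(1, 6), (1, 17), (4, 0), (10, 5), (10, 18), (11, 1), (11, 22), (14, 2), (14, 21), (15, 2), (15, 21), (16, 5), (16, 18), (17, 2), (17, 21), (18, 4), (18, 19), (20, 5), (20, 18), (22, 10), (22, 13)}; affine count = 21; |E(F_23)| = 22.

Discriminant check: Δ ∝ 4a³ + 27b² = 4·13³ + 27·22² = 4·2197 + 27·484 ≡ 6 (mod 23). Nonzero ⇒ E is nonsingular.
For each x ∈ F_23, compute rhs = x³ + 13·x + 22 mod 23, then count y ∈ F_23 with y² ≡ rhs.
  x = 0: rhs = 22, matching y values: none (0 points).
  x = 1: rhs = 13, matching y values: 6, 17 (2 points).
  x = 2: rhs = 10, matching y values: none (0 points).
  x = 3: rhs = 19, matching y values: none (0 points).
  x = 4: rhs = 0, matching y values: 0 (1 points).
  x = 5: rhs = 5, matching y values: none (0 points).
  x = 6: rhs = 17, matching y values: none (0 points).
  x = 7: rhs = 19, matching y values: none (0 points).
  x = 8: rhs = 17, matching y values: none (0 points).
  x = 9: rhs = 17, matching y values: none (0 points).
  x = 10: rhs = 2, matching y values: 5, 18 (2 points).
  x = 11: rhs = 1, matching y values: 1, 22 (2 points).
  x = 12: rhs = 20, matching y values: none (0 points).
  x = 13: rhs = 19, matching y values: none (0 points).
  x = 14: rhs = 4, matching y values: 2, 21 (2 points).
  x = 15: rhs = 4, matching y values: 2, 21 (2 points).
  x = 16: rhs = 2, matching y values: 5, 18 (2 points).
  x = 17: rhs = 4, matching y values: 2, 21 (2 points).
  x = 18: rhs = 16, matching y values: 4, 19 (2 points).
  x = 19: rhs = 21, matching y values: none (0 points).
  x = 20: rhs = 2, matching y values: 5, 18 (2 points).
  x = 21: rhs = 11, matching y values: none (0 points).
  x = 22: rhs = 8, matching y values: 10, 13 (2 points).
Total affine count: 21.
Full point count |E(F_23)| = 21 + 1 = 22.
Hasse bound: |22 − (23+1)| = |-2| = 2 ≤ 2√23 ≈ 9.5917 ✓.


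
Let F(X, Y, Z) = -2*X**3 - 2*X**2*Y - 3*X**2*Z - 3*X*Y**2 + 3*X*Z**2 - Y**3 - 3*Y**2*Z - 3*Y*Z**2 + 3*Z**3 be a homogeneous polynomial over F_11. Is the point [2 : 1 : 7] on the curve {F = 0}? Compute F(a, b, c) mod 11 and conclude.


F(2,1,7) ≡ 6 (mod 11); P is NOT on the curve.

Evaluate F(2, 1, 7) term-by-term (mod 11).
  -2*X**3 ↦ -2·8·1·1 = -16
  -2*X**2*Y ↦ -2·4·1·1 = -8
  -3*X**2*Z ↦ -3·4·1·7 = -84
  -3*X*Y**2 ↦ -3·2·1·1 = -6
  3*X*Z**2 ↦ 3·2·1·49 = 294
  -Y**3 ↦ -1·1·1·1 = -1
  -3*Y**2*Z ↦ -3·1·1·7 = -21
  -3*Y*Z**2 ↦ -3·1·1·49 = -147
  3*Z**3 ↦ 3·1·1·343 = 1029
Sum: F(2, 1, 7) = (-16) + (-8) + (-84) + (-6) + (294) + (-1) + (-21) + (-147) + (1029) = 1040.
Reducing mod 11: 1040 ≡ 6 (mod 11).
Since F(a, b, c) ≡ 6 ≠ 0 (mod 11), P does NOT lie on the curve.


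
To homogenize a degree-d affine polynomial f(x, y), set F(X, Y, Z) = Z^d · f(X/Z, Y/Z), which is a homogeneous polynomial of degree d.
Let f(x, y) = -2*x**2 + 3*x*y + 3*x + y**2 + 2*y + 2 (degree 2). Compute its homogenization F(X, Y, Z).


F(X, Y, Z) = -2*X**2 + 3*X*Y + 3*X*Z + Y**2 + 2*Y*Z + 2*Z**2

deg(f) = 2.
Substitute x = X/Z, y = Y/Z into f, then multiply by Z^2.
  monomial -2·x^2·y^0 ↦ -2·X^2·Y^0·Z^0.
  monomial 3·x^1·y^1 ↦ 3·X^1·Y^1·Z^0.
  monomial 3·x^1·y^0 ↦ 3·X^1·Y^0·Z^1.
  monomial 1·x^0·y^2 ↦ 1·X^0·Y^2·Z^0.
  monomial 2·x^0·y^1 ↦ 2·X^0·Y^1·Z^1.
  monomial 2·x^0·y^0 ↦ 2·X^0·Y^0·Z^2.
Collecting: F(X, Y, Z) = -2*X**2 + 3*X*Y + 3*X*Z + Y**2 + 2*Y*Z + 2*Z**2.


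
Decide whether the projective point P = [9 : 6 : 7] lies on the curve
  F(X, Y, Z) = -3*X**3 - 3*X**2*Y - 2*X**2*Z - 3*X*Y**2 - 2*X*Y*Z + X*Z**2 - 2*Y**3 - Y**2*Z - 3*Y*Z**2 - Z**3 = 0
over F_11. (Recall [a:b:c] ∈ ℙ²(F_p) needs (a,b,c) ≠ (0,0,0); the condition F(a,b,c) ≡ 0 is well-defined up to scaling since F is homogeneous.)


F(9,6,7) ≡ 0 (mod 11); P is on the curve.

Evaluate F(9, 6, 7) term-by-term (mod 11).
  -3*X**3 ↦ -3·729·1·1 = -2187
  -3*X**2*Y ↦ -3·81·6·1 = -1458
  -2*X**2*Z ↦ -2·81·1·7 = -1134
  -3*X*Y**2 ↦ -3·9·36·1 = -972
  -2*X*Y*Z ↦ -2·9·6·7 = -756
  X*Z**2 ↦ 1·9·1·49 = 441
  -2*Y**3 ↦ -2·1·216·1 = -432
  -Y**2*Z ↦ -1·1·36·7 = -252
  -3*Y*Z**2 ↦ -3·1·6·49 = -882
  -Z**3 ↦ -1·1·1·343 = -343
Sum: F(9, 6, 7) = (-2187) + (-1458) + (-1134) + (-972) + (-756) + (441) + (-432) + (-252) + (-882) + (-343) = -7975.
Reducing mod 11: -7975 ≡ 0 (mod 11).
Since F(a, b, c) ≡ 0 (mod 11), P lies on the curve.


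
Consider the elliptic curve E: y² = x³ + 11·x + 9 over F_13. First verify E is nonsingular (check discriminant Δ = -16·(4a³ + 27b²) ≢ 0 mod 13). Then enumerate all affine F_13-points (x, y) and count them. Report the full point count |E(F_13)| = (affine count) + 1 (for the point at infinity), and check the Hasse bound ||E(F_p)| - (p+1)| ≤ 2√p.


Affine points = {(0, 3), (0, 10), (2, 0), (3, 2), (3, 11), (4, 0), (7, 0), (10, 1), (10, 12), (12, 6), (12, 7)}; affine count = 11; |E(F_13)| = 12.

Discriminant check: Δ ∝ 4a³ + 27b² = 4·11³ + 27·9² = 4·1331 + 27·81 ≡ 10 (mod 13). Nonzero ⇒ E is nonsingular.
For each x ∈ F_13, compute rhs = x³ + 11·x + 9 mod 13, then count y ∈ F_13 with y² ≡ rhs.
  x = 0: rhs = 9, matching y values: 3, 10 (2 points).
  x = 1: rhs = 8, matching y values: none (0 points).
  x = 2: rhs = 0, matching y values: 0 (1 points).
  x = 3: rhs = 4, matching y values: 2, 11 (2 points).
  x = 4: rhs = 0, matching y values: 0 (1 points).
  x = 5: rhs = 7, matching y values: none (0 points).
  x = 6: rhs = 5, matching y values: none (0 points).
  x = 7: rhs = 0, matching y values: 0 (1 points).
  x = 8: rhs = 11, matching y values: none (0 points).
  x = 9: rhs = 5, matching y values: none (0 points).
  x = 10: rhs = 1, matching y values: 1, 12 (2 points).
  x = 11: rhs = 5, matching y values: none (0 points).
  x = 12: rhs = 10, matching y values: 6, 7 (2 points).
Total affine count: 11.
Full point count |E(F_13)| = 11 + 1 = 12.
Hasse bound: |12 − (13+1)| = |-2| = 2 ≤ 2√13 ≈ 7.2111 ✓.


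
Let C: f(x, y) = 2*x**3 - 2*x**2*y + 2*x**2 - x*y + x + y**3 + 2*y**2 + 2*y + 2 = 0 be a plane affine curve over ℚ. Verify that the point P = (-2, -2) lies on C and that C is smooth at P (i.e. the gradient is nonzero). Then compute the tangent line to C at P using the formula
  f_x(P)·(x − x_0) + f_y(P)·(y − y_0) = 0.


Tangent line at P: 3*x + 6 = 0.

Step 1: f(-2, -2) = 0, so P lies on C.
Step 2: partial derivatives
  f_x(x, y) = 6*x**2 - 4*x*y + 4*x - y + 1, f_y(x, y) = -2*x**2 - x + 3*y**2 + 4*y + 2.
  f_x(P) = 3, f_y(P) = 0 (gradient nonzero, so P is smooth).
Step 3: tangent line at P: 3·(x − -2) + 0·(y − -2) = 0.
Expanding: 3*x + 6 = 0.


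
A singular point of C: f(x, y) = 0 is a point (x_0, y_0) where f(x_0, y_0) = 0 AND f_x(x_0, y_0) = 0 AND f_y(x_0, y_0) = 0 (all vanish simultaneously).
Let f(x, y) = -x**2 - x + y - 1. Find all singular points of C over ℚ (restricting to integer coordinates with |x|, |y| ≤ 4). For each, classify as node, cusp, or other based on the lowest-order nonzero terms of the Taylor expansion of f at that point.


No singular points in the scanned grid; C is smooth there.

Compute partial derivatives:
  f_x = -2*x - 1.
  f_y = 1.
f_y = 1 is a nonzero constant, so f_y never vanishes: no point (x, y) can satisfy f = f_x = f_y = 0. In particular no (x, y) ∈ {−4, ..., 4}² is singular; the curve is smooth.


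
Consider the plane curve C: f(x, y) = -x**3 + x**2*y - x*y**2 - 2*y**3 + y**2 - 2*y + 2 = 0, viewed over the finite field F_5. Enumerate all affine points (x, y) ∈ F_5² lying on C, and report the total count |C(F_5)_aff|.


Affine F_5-points: {(3, 0), (3, 2)}; count = 2.

For each of the 25 pairs (x, y) ∈ F_5², evaluate f(x, y) mod 5. Record the zeros.
  x = 0: [0↦2, 1↦4, 2↦1, 3↦1, 4↦2]  zeros at y ∈ ∅
  x = 1: [0↦1, 1↦3, 2↦3, 3↦4, 4↦4]  zeros at y ∈ ∅
  x = 2: [0↦4, 1↦3, 2↦3, 3↦2, 4↦3]  zeros at y ∈ ∅
  x = 3: [0↦0, 1↦3, 2↦0, 3↦4, 4↦3]  zeros at y ∈ {0, 2}
  x = 4: [0↦3, 1↦2, 2↦3, 3↦4, 4↦3]  zeros at y ∈ ∅
Collecting zeros: affine points = {(3, 0), (3, 2)}.
Total count |C(F_5)_aff| = 2.


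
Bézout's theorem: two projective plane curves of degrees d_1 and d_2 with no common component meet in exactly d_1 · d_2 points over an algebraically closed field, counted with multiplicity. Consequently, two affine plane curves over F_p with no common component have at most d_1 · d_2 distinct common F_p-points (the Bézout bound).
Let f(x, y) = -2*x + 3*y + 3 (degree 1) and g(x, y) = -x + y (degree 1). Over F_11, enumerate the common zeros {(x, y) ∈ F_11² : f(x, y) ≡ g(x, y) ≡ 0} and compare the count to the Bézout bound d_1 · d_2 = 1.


Common zeros: {(8, 8)}; count = 1; Bézout bound = 1.

deg(f) = 1, deg(g) = 1, so Bézout bound = 1.
Scan x ∈ F_11. For each x, list the y ∈ F_11 with f(x, y) ≡ 0 and those with g(x, y) ≡ 0 (mod 11); the common zeros in that column are the intersection.
  x = 0: f ≡ 0 at y ∈ {10}; g ≡ 0 at y ∈ {0}; common: ∅.
  x = 1: f ≡ 0 at y ∈ {7}; g ≡ 0 at y ∈ {1}; common: ∅.
  x = 2: f ≡ 0 at y ∈ {4}; g ≡ 0 at y ∈ {2}; common: ∅.
  x = 3: f ≡ 0 at y ∈ {1}; g ≡ 0 at y ∈ {3}; common: ∅.
  x = 4: f ≡ 0 at y ∈ {9}; g ≡ 0 at y ∈ {4}; common: ∅.
  x = 5: f ≡ 0 at y ∈ {6}; g ≡ 0 at y ∈ {5}; common: ∅.
  x = 6: f ≡ 0 at y ∈ {3}; g ≡ 0 at y ∈ {6}; common: ∅.
  x = 7: f ≡ 0 at y ∈ {0}; g ≡ 0 at y ∈ {7}; common: ∅.
  x = 8: f ≡ 0 at y ∈ {8}; g ≡ 0 at y ∈ {8}; common: {8}.
  x = 9: f ≡ 0 at y ∈ {5}; g ≡ 0 at y ∈ {9}; common: ∅.
  x = 10: f ≡ 0 at y ∈ {2}; g ≡ 0 at y ∈ {10}; common: ∅.
Collecting: common zeros = {(8, 8)}, so the count is 1.
Comparison with the Bézout bound: 1 ≤ 1 = deg(f)·deg(g), as expected for curves with no common component (the bound is attained).
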